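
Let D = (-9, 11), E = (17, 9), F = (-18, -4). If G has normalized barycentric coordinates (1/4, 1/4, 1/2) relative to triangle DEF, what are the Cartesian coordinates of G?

(-7, 3)

G = (1/4)·D + (1/4)·E + (1/2)·F.
x-coordinate: (1/4)·(-9) + (1/4)·17 + (1/2)·(-18) = -7.
y-coordinate: (1/4)·11 + (1/4)·9 + (1/2)·(-4) = 3.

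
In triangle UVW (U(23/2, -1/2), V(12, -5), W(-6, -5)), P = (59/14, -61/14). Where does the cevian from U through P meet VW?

Barycentric coordinates of P with respect to UVW: (1/7, 3/7, 3/7).
On side VW the U-coordinate is zero; dropping P's U-weight 1/7 and renormalizing the remaining 3/7 : 3/7 gives weights 1/2, 1/2 on V, W.
Q = (1/2)·(12, -5) + (1/2)·(-6, -5) = (3, -5).

(3, -5)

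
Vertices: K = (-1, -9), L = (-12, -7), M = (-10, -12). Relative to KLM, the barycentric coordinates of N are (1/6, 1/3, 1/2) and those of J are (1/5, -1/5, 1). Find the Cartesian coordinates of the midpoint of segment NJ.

Barycentric coordinates of the midpoint are the average: (11/60, 1/15, 3/4).
Converting: (11/60)·K + (1/15)·L + (3/4)·M = (-509/60, -667/60).

(-509/60, -667/60)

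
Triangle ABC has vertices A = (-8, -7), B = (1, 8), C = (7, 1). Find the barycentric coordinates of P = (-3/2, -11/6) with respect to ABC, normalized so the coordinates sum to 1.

(1/2, 1/6, 1/3)

Signed area of the reference triangle: [ABC] = ½·((-8)·(8−1) + 1·(1−(-7)) + 7·(-7−8)) = ½·(-56 + 8 − 105) = -153/2.
[PBC] = ½·((-3/2)·(8−1) + 1·(1−(-11/6)) + 7·(-11/6−8)) = ½·(-21/2 + 17/6 − 413/6) = -153/4, so the A-coordinate is (-153/4)/(-153/2) = 1/2.
[APC] = ½·((-8)·(-11/6−1) + (-3/2)·(1−(-7)) + 7·(-7−(-11/6))) = ½·(68/3 − 12 − 217/6) = -51/4, so the B-coordinate is 1/6.
[ABP] = ½·((-8)·(8−(-11/6)) + 1·(-11/6−(-7)) + (-3/2)·(-7−8)) = ½·(-236/3 + 31/6 + 45/2) = -51/2, so the C-coordinate is 1/3.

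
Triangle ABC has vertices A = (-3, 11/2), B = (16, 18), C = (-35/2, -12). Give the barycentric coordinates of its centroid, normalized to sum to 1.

The centroid is the average of the vertices, so each weight is 1/3.

(1/3, 1/3, 1/3)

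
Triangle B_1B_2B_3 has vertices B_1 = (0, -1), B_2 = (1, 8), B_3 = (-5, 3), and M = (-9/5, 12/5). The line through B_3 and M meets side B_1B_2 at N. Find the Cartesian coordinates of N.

(1/3, 2)

Barycentric coordinates of M with respect to B_1B_2B_3: (2/5, 1/5, 2/5).
On side B_1B_2 the B_3-coordinate is zero; dropping M's B_3-weight 2/5 and renormalizing the remaining 2/5 : 1/5 gives weights 2/3, 1/3 on B_1, B_2.
N = (2/3)·(0, -1) + (1/3)·(1, 8) = (1/3, 2).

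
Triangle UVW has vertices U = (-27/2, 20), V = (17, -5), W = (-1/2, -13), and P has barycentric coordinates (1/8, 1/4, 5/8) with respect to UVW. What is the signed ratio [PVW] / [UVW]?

1/8

The signed ratio [PVW]/[UVW] equals the barycentric coordinate of P at vertex U, which is 1/8.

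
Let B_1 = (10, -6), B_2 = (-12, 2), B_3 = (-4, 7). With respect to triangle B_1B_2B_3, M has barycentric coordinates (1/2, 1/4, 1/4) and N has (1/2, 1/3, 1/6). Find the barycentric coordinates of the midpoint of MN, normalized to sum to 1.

(1/2, 7/24, 5/24)

Since both coordinate triples sum to 1, the midpoint's barycentrics are the componentwise average.
(1/2+1/2)/2 = 1/2; similarly 7/24 and 5/24.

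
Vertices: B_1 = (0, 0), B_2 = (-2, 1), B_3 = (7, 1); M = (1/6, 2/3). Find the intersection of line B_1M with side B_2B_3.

Barycentric coordinates of M with respect to B_1B_2B_3: (1/3, 1/2, 1/6).
On side B_2B_3 the B_1-coordinate is zero; dropping M's B_1-weight 1/3 and renormalizing the remaining 1/2 : 1/6 gives weights 3/4, 1/4 on B_2, B_3.
N = (3/4)·(-2, 1) + (1/4)·(7, 1) = (1/4, 1).

(1/4, 1)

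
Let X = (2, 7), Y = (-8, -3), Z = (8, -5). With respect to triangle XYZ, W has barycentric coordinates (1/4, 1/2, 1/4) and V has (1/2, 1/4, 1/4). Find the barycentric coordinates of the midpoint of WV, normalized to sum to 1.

Since both coordinate triples sum to 1, the midpoint's barycentrics are the componentwise average.
(1/4+1/2)/2 = 3/8; similarly 3/8 and 1/4.

(3/8, 3/8, 1/4)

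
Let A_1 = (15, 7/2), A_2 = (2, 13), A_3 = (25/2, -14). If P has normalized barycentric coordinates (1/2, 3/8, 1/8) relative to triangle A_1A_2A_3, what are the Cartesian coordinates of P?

(157/16, 39/8)

P = (1/2)·A_1 + (3/8)·A_2 + (1/8)·A_3.
x-coordinate: (1/2)·15 + (3/8)·2 + (1/8)·(25/2) = 157/16.
y-coordinate: (1/2)·(7/2) + (3/8)·13 + (1/8)·(-14) = 39/8.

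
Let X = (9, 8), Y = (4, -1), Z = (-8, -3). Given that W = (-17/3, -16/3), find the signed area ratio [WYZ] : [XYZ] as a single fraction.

-1/3

[XYZ] = ½·(9·(-1−(-3)) + 4·(-3−8) + (-8)·(8−(-1))) = ½·(18 − 44 − 72) = -49.
[WYZ] = ½·((-17/3)·(-1−(-3)) + 4·(-3−(-16/3)) + (-8)·(-16/3−(-1))) = ½·(-34/3 + 28/3 + 104/3) = 49/3, so the ratio is (49/3)/(-49) = -1/3.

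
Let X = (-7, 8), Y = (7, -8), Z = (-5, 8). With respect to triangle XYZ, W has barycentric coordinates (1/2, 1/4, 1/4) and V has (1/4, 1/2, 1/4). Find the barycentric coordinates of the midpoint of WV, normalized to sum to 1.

(3/8, 3/8, 1/4)

Since both coordinate triples sum to 1, the midpoint's barycentrics are the componentwise average.
(1/2+1/4)/2 = 3/8; similarly 3/8 and 1/4.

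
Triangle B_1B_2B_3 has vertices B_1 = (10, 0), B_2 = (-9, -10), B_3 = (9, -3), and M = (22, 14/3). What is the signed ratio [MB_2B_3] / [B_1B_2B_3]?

[B_1B_2B_3] = ½·(10·(-10−(-3)) + (-9)·(-3−0) + 9·(0−(-10))) = ½·(-70 + 27 + 90) = 47/2.
[MB_2B_3] = ½·(22·(-10−(-3)) + (-9)·(-3−(14/3)) + 9·(14/3−(-10))) = ½·(-154 + 69 + 132) = 47/2, so the ratio is (47/2)/(47/2) = 1.

1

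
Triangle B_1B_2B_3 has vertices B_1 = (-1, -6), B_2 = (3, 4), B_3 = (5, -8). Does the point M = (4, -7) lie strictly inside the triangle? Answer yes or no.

Barycentric coordinates of M: (5/34, 1/17, 27/34).
The three coordinates are positive, positive, positive; a point is interior exactly when all three are positive.

yes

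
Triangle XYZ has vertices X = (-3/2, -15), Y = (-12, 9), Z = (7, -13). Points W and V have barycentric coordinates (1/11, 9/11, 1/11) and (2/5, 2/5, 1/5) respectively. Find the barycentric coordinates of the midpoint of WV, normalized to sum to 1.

(27/110, 67/110, 8/55)

Since both coordinate triples sum to 1, the midpoint's barycentrics are the componentwise average.
(1/11+2/5)/2 = 27/110; similarly 67/110 and 8/55.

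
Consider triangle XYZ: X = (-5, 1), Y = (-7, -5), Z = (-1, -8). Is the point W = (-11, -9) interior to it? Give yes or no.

Barycentric coordinates of W: (-6/7, 47/21, -8/21).
The three coordinates are negative, positive, negative; a point is interior exactly when all three are positive.

no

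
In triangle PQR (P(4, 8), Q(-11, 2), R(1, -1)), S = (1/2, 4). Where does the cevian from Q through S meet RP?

(14/5, 22/5)

Barycentric coordinates of S with respect to PQR: (1/2, 1/6, 1/3).
On side RP the Q-coordinate is zero; dropping S's Q-weight 1/6 and renormalizing the remaining 1/3 : 1/2 gives weights 2/5, 3/5 on R, P.
T = (2/5)·(1, -1) + (3/5)·(4, 8) = (14/5, 22/5).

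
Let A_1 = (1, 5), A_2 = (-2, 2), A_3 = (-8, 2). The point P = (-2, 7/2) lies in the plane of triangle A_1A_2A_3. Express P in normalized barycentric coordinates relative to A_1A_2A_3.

Signed area of the reference triangle: [A_1A_2A_3] = ½·(1·(2−2) + (-2)·(2−5) + (-8)·(5−2)) = ½·(0 + 6 − 24) = -9.
[PA_2A_3] = ½·((-2)·(2−2) + (-2)·(2−(7/2)) + (-8)·(7/2−2)) = ½·(0 + 3 − 12) = -9/2, so the A_1-coordinate is (-9/2)/(-9) = 1/2.
[A_1PA_3] = ½·(1·(7/2−2) + (-2)·(2−5) + (-8)·(5−(7/2))) = ½·(3/2 + 6 − 12) = -9/4, so the A_2-coordinate is 1/4.
[A_1A_2P] = ½·(1·(2−(7/2)) + (-2)·(7/2−5) + (-2)·(5−2)) = ½·(-3/2 + 3 − 6) = -9/4, so the A_3-coordinate is 1/4.
Check: 1/2 + 1/4 + 1/4 = 1.

(1/2, 1/4, 1/4)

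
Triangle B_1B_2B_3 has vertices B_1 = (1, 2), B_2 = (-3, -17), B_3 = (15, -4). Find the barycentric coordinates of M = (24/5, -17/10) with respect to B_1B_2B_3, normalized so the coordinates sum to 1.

(3/5, 1/10, 3/10)

Signed area of the reference triangle: [B_1B_2B_3] = ½·(1·(-17−(-4)) + (-3)·(-4−2) + 15·(2−(-17))) = ½·(-13 + 18 + 285) = 145.
[MB_2B_3] = ½·((24/5)·(-17−(-4)) + (-3)·(-4−(-17/10)) + 15·(-17/10−(-17))) = ½·(-312/5 + 69/10 + 459/2) = 87, so the B_1-coordinate is 87/145 = 3/5.
[B_1MB_3] = ½·(1·(-17/10−(-4)) + (24/5)·(-4−2) + 15·(2−(-17/10))) = ½·(23/10 − 144/5 + 111/2) = 29/2, so the B_2-coordinate is 1/10.
[B_1B_2M] = ½·(1·(-17−(-17/10)) + (-3)·(-17/10−2) + (24/5)·(2−(-17))) = ½·(-153/10 + 111/10 + 456/5) = 87/2, so the B_3-coordinate is 3/10.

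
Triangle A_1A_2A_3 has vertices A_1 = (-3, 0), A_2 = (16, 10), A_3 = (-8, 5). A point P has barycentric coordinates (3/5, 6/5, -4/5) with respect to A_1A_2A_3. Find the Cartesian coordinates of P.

(119/5, 8)

P = (3/5)·A_1 + (6/5)·A_2 + (-4/5)·A_3.
x-coordinate: (3/5)·(-3) + (6/5)·16 + (-4/5)·(-8) = 119/5.
y-coordinate: (3/5)·0 + (6/5)·10 + (-4/5)·5 = 8.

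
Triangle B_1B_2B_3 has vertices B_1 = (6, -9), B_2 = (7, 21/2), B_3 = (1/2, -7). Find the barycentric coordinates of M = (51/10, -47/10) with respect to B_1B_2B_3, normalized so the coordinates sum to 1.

Signed area of the reference triangle: [B_1B_2B_3] = ½·(6·(21/2−(-7)) + 7·(-7−(-9)) + (1/2)·(-9−(21/2))) = ½·(105 + 14 − 39/4) = 437/8.
[MB_2B_3] = ½·((51/10)·(21/2−(-7)) + 7·(-7−(-47/10)) + (1/2)·(-47/10−(21/2))) = ½·(357/4 − 161/10 − 38/5) = 1311/40, so the B_1-coordinate is (1311/40)/(437/8) = 3/5.
[B_1MB_3] = ½·(6·(-47/10−(-7)) + (51/10)·(-7−(-9)) + (1/2)·(-9−(-47/10))) = ½·(69/5 + 51/5 − 43/20) = 437/40, so the B_2-coordinate is 1/5.
[B_1B_2M] = ½·(6·(21/2−(-47/10)) + 7·(-47/10−(-9)) + (51/10)·(-9−(21/2))) = ½·(456/5 + 301/10 − 1989/20) = 437/40, so the B_3-coordinate is 1/5.

(3/5, 1/5, 1/5)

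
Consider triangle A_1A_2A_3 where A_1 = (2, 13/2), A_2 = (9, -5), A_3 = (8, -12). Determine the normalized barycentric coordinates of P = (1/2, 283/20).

(13/10, 3/10, -3/5)

Signed area of the reference triangle: [A_1A_2A_3] = ½·(2·(-5−(-12)) + 9·(-12−(13/2)) + 8·(13/2−(-5))) = ½·(14 − 333/2 + 92) = -121/4.
[PA_2A_3] = ½·((1/2)·(-5−(-12)) + 9·(-12−(283/20)) + 8·(283/20−(-5))) = ½·(7/2 − 4707/20 + 766/5) = -1573/40, so the A_1-coordinate is (-1573/40)/(-121/4) = 13/10.
[A_1PA_3] = ½·(2·(283/20−(-12)) + (1/2)·(-12−(13/2)) + 8·(13/2−(283/20))) = ½·(523/10 − 37/4 − 306/5) = -363/40, so the A_2-coordinate is 3/10.
[A_1A_2P] = ½·(2·(-5−(283/20)) + 9·(283/20−(13/2)) + (1/2)·(13/2−(-5))) = ½·(-383/10 + 1377/20 + 23/4) = 363/20, so the A_3-coordinate is -3/5.
Check: 13/10 + 3/10 − 3/5 = 1.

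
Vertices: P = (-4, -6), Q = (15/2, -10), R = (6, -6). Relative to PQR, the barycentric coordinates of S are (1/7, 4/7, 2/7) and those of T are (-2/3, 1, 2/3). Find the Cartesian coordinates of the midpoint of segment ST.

Barycentric coordinates of the midpoint are the average: (-11/42, 11/14, 10/21).
Converting: (-11/42)·P + (11/14)·Q + (10/21)·R = (823/84, -64/7).

(823/84, -64/7)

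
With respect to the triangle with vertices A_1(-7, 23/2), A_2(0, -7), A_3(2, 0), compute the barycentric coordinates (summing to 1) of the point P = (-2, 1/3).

Signed area of the reference triangle: [A_1A_2A_3] = ½·((-7)·(-7−0) + 0·(0−(23/2)) + 2·(23/2−(-7))) = ½·(49 + 0 + 37) = 43.
[PA_2A_3] = ½·((-2)·(-7−0) + 0·(0−(1/3)) + 2·(1/3−(-7))) = ½·(14 + 0 + 44/3) = 43/3, so the A_1-coordinate is (43/3)/43 = 1/3.
[A_1PA_3] = ½·((-7)·(1/3−0) + (-2)·(0−(23/2)) + 2·(23/2−(1/3))) = ½·(-7/3 + 23 + 67/3) = 43/2, so the A_2-coordinate is 1/2.
[A_1A_2P] = ½·((-7)·(-7−(1/3)) + 0·(1/3−(23/2)) + (-2)·(23/2−(-7))) = ½·(154/3 + 0 − 37) = 43/6, so the A_3-coordinate is 1/6.

(1/3, 1/2, 1/6)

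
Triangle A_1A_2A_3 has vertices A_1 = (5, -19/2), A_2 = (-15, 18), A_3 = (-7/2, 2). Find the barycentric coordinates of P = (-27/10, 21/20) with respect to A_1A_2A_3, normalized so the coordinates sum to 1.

Signed area of the reference triangle: [A_1A_2A_3] = ½·(5·(18−2) + (-15)·(2−(-19/2)) + (-7/2)·(-19/2−18)) = ½·(80 − 345/2 + 385/4) = 15/8.
[PA_2A_3] = ½·((-27/10)·(18−2) + (-15)·(2−(21/20)) + (-7/2)·(21/20−18)) = ½·(-216/5 − 57/4 + 2373/40) = 15/16, so the A_1-coordinate is (15/16)/(15/8) = 1/2.
[A_1PA_3] = ½·(5·(21/20−2) + (-27/10)·(2−(-19/2)) + (-7/2)·(-19/2−(21/20))) = ½·(-19/4 − 621/20 + 1477/40) = 9/16, so the A_2-coordinate is 3/10.
[A_1A_2P] = ½·(5·(18−(21/20)) + (-15)·(21/20−(-19/2)) + (-27/10)·(-19/2−18)) = ½·(339/4 − 633/4 + 297/4) = 3/8, so the A_3-coordinate is 1/5.
Check: 1/2 + 3/10 + 1/5 = 1.

(1/2, 3/10, 1/5)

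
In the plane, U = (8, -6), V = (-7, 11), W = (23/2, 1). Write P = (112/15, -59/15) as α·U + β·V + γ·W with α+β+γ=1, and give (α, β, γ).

(4/5, 1/15, 2/15)

Signed area of the reference triangle: [UVW] = ½·(8·(11−1) + (-7)·(1−(-6)) + (23/2)·(-6−11)) = ½·(80 − 49 − 391/2) = -329/4.
[PVW] = ½·((112/15)·(11−1) + (-7)·(1−(-59/15)) + (23/2)·(-59/15−11)) = ½·(224/3 − 518/15 − 2576/15) = -329/5, so the U-coordinate is (-329/5)/(-329/4) = 4/5.
[UPW] = ½·(8·(-59/15−1) + (112/15)·(1−(-6)) + (23/2)·(-6−(-59/15))) = ½·(-592/15 + 784/15 − 713/30) = -329/60, so the V-coordinate is 1/15.
[UVP] = ½·(8·(11−(-59/15)) + (-7)·(-59/15−(-6)) + (112/15)·(-6−11)) = ½·(1792/15 − 217/15 − 1904/15) = -329/30, so the W-coordinate is 2/15.
Check: 4/5 + 1/15 + 2/15 = 1.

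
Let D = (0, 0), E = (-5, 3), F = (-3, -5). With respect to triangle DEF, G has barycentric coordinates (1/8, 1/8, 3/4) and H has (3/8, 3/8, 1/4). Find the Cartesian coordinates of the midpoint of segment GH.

(-11/4, -7/4)

Barycentric coordinates of the midpoint are the average: (1/4, 1/4, 1/2).
Converting: (1/4)·D + (1/4)·E + (1/2)·F = (-11/4, -7/4).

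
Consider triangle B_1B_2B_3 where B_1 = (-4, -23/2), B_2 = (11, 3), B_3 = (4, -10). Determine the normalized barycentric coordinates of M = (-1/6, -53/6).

(2/3, 1/6, 1/6)

Signed area of the reference triangle: [B_1B_2B_3] = ½·((-4)·(3−(-10)) + 11·(-10−(-23/2)) + 4·(-23/2−3)) = ½·(-52 + 33/2 − 58) = -187/4.
[MB_2B_3] = ½·((-1/6)·(3−(-10)) + 11·(-10−(-53/6)) + 4·(-53/6−3)) = ½·(-13/6 − 77/6 − 142/3) = -187/6, so the B_1-coordinate is (-187/6)/(-187/4) = 2/3.
[B_1MB_3] = ½·((-4)·(-53/6−(-10)) + (-1/6)·(-10−(-23/2)) + 4·(-23/2−(-53/6))) = ½·(-14/3 − 1/4 − 32/3) = -187/24, so the B_2-coordinate is 1/6.
[B_1B_2M] = ½·((-4)·(3−(-53/6)) + 11·(-53/6−(-23/2)) + (-1/6)·(-23/2−3)) = ½·(-142/3 + 88/3 + 29/12) = -187/24, so the B_3-coordinate is 1/6.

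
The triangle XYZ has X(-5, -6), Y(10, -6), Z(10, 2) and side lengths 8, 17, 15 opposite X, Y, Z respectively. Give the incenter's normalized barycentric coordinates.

The incenter has barycentric coordinates proportional to the opposite side lengths: (8 : 17 : 15).
Normalizing by 8+17+15 = 40 gives (1/5, 17/40, 3/8).

(1/5, 17/40, 3/8)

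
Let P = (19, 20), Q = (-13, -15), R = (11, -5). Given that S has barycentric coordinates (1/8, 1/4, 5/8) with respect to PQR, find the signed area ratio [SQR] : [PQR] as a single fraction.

The signed ratio [SQR]/[PQR] equals the barycentric coordinate of S at vertex P, which is 1/8.

1/8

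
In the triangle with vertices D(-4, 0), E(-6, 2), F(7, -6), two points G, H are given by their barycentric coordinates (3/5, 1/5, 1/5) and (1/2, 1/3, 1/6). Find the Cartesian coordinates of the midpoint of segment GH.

Barycentric coordinates of the midpoint are the average: (11/20, 4/15, 11/60).
Converting: (11/20)·D + (4/15)·E + (11/60)·F = (-151/60, -17/30).

(-151/60, -17/30)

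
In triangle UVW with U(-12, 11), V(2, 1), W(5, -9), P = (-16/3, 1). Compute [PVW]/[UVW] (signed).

[UVW] = ½·((-12)·(1−(-9)) + 2·(-9−11) + 5·(11−1)) = ½·(-120 − 40 + 50) = -55.
[PVW] = ½·((-16/3)·(1−(-9)) + 2·(-9−1) + 5·(1−1)) = ½·(-160/3 − 20 + 0) = -110/3, so the ratio is (-110/3)/(-55) = 2/3.

2/3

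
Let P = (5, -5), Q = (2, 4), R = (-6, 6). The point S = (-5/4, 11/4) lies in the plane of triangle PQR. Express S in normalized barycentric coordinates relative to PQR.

(1/4, 1/4, 1/2)

Signed area of the reference triangle: [PQR] = ½·(5·(4−6) + 2·(6−(-5)) + (-6)·(-5−4)) = ½·(-10 + 22 + 54) = 33.
[SQR] = ½·((-5/4)·(4−6) + 2·(6−(11/4)) + (-6)·(11/4−4)) = ½·(5/2 + 13/2 + 15/2) = 33/4, so the P-coordinate is (33/4)/33 = 1/4.
[PSR] = ½·(5·(11/4−6) + (-5/4)·(6−(-5)) + (-6)·(-5−(11/4))) = ½·(-65/4 − 55/4 + 93/2) = 33/4, so the Q-coordinate is 1/4.
[PQS] = ½·(5·(4−(11/4)) + 2·(11/4−(-5)) + (-5/4)·(-5−4)) = ½·(25/4 + 31/2 + 45/4) = 33/2, so the R-coordinate is 1/2.
Check: 1/4 + 1/4 + 1/2 = 1.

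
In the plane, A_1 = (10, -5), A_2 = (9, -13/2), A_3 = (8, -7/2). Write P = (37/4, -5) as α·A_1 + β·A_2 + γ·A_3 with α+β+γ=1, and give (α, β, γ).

(1/2, 1/4, 1/4)

Signed area of the reference triangle: [A_1A_2A_3] = ½·(10·(-13/2−(-7/2)) + 9·(-7/2−(-5)) + 8·(-5−(-13/2))) = ½·(-30 + 27/2 + 12) = -9/4.
[PA_2A_3] = ½·((37/4)·(-13/2−(-7/2)) + 9·(-7/2−(-5)) + 8·(-5−(-13/2))) = ½·(-111/4 + 27/2 + 12) = -9/8, so the A_1-coordinate is (-9/8)/(-9/4) = 1/2.
[A_1PA_3] = ½·(10·(-5−(-7/2)) + (37/4)·(-7/2−(-5)) + 8·(-5−(-5))) = ½·(-15 + 111/8 + 0) = -9/16, so the A_2-coordinate is 1/4.
[A_1A_2P] = ½·(10·(-13/2−(-5)) + 9·(-5−(-5)) + (37/4)·(-5−(-13/2))) = ½·(-15 + 0 + 111/8) = -9/16, so the A_3-coordinate is 1/4.
Check: 1/2 + 1/4 + 1/4 = 1.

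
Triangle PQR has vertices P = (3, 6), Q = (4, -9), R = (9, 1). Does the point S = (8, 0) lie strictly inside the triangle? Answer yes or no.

Barycentric coordinates of S: (1/17, 11/85, 69/85).
The three coordinates are positive, positive, positive; a point is interior exactly when all three are positive.

yes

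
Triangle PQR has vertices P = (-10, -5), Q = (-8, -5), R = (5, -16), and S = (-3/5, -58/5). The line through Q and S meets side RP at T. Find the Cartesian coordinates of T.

(5/4, -53/4)

Barycentric coordinates of S with respect to PQR: (1/5, 1/5, 3/5).
On side RP the Q-coordinate is zero; dropping S's Q-weight 1/5 and renormalizing the remaining 3/5 : 1/5 gives weights 3/4, 1/4 on R, P.
T = (3/4)·(5, -16) + (1/4)·(-10, -5) = (5/4, -53/4).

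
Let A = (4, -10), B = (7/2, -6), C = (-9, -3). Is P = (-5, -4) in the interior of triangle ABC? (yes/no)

Barycentric coordinates of P: (1/97, 30/97, 66/97).
The three coordinates are positive, positive, positive; a point is interior exactly when all three are positive.

yes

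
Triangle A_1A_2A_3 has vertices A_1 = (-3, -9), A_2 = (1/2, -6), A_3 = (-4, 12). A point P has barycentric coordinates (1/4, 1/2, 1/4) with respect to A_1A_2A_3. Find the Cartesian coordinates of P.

(-3/2, -9/4)

P = (1/4)·A_1 + (1/2)·A_2 + (1/4)·A_3.
x-coordinate: (1/4)·(-3) + (1/2)·(1/2) + (1/4)·(-4) = -3/2.
y-coordinate: (1/4)·(-9) + (1/2)·(-6) + (1/4)·12 = -9/4.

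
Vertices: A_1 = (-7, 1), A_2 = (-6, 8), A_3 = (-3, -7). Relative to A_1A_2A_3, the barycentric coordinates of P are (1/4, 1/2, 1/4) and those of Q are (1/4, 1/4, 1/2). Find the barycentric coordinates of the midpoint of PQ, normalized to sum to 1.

Since both coordinate triples sum to 1, the midpoint's barycentrics are the componentwise average.
(1/4+1/4)/2 = 1/4; similarly 3/8 and 3/8.

(1/4, 3/8, 3/8)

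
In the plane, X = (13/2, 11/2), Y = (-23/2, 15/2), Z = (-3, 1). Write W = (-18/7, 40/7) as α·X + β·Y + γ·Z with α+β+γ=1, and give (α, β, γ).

(3/7, 3/7, 1/7)

Signed area of the reference triangle: [XYZ] = ½·((13/2)·(15/2−1) + (-23/2)·(1−(11/2)) + (-3)·(11/2−(15/2))) = ½·(169/4 + 207/4 + 6) = 50.
[WYZ] = ½·((-18/7)·(15/2−1) + (-23/2)·(1−(40/7)) + (-3)·(40/7−(15/2))) = ½·(-117/7 + 759/14 + 75/14) = 150/7, so the X-coordinate is (150/7)/50 = 3/7.
[XWZ] = ½·((13/2)·(40/7−1) + (-18/7)·(1−(11/2)) + (-3)·(11/2−(40/7))) = ½·(429/14 + 81/7 + 9/14) = 150/7, so the Y-coordinate is 3/7.
[XYW] = ½·((13/2)·(15/2−(40/7)) + (-23/2)·(40/7−(11/2)) + (-18/7)·(11/2−(15/2))) = ½·(325/28 − 69/28 + 36/7) = 50/7, so the Z-coordinate is 1/7.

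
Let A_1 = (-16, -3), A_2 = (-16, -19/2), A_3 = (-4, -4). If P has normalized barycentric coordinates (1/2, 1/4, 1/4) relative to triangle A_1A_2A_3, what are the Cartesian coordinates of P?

(-13, -39/8)

P = (1/2)·A_1 + (1/4)·A_2 + (1/4)·A_3.
x-coordinate: (1/2)·(-16) + (1/4)·(-16) + (1/4)·(-4) = -13.
y-coordinate: (1/2)·(-3) + (1/4)·(-19/2) + (1/4)·(-4) = -39/8.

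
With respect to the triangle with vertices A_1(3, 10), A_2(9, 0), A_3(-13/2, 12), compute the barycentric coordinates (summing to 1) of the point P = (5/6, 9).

Signed area of the reference triangle: [A_1A_2A_3] = ½·(3·(0−12) + 9·(12−10) + (-13/2)·(10−0)) = ½·(-36 + 18 − 65) = -83/2.
[PA_2A_3] = ½·((5/6)·(0−12) + 9·(12−9) + (-13/2)·(9−0)) = ½·(-10 + 27 − 117/2) = -83/4, so the A_1-coordinate is (-83/4)/(-83/2) = 1/2.
[A_1PA_3] = ½·(3·(9−12) + (5/6)·(12−10) + (-13/2)·(10−9)) = ½·(-9 + 5/3 − 13/2) = -83/12, so the A_2-coordinate is 1/6.
[A_1A_2P] = ½·(3·(0−9) + 9·(9−10) + (5/6)·(10−0)) = ½·(-27 − 9 + 25/3) = -83/6, so the A_3-coordinate is 1/3.
Check: 1/2 + 1/6 + 1/3 = 1.

(1/2, 1/6, 1/3)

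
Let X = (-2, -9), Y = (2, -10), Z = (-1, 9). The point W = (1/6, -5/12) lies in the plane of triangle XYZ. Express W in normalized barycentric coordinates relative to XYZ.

Signed area of the reference triangle: [XYZ] = ½·((-2)·(-10−9) + 2·(9−(-9)) + (-1)·(-9−(-10))) = ½·(38 + 36 − 1) = 73/2.
[WYZ] = ½·((1/6)·(-10−9) + 2·(9−(-5/12)) + (-1)·(-5/12−(-10))) = ½·(-19/6 + 113/6 − 115/12) = 73/24, so the X-coordinate is (73/24)/(73/2) = 1/12.
[XWZ] = ½·((-2)·(-5/12−9) + (1/6)·(9−(-9)) + (-1)·(-9−(-5/12))) = ½·(113/6 + 3 + 103/12) = 365/24, so the Y-coordinate is 5/12.
[XYW] = ½·((-2)·(-10−(-5/12)) + 2·(-5/12−(-9)) + (1/6)·(-9−(-10))) = ½·(115/6 + 103/6 + 1/6) = 73/4, so the Z-coordinate is 1/2.

(1/12, 5/12, 1/2)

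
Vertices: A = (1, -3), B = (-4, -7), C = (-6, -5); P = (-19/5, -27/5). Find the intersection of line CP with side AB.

Barycentric coordinates of P with respect to ABC: (1/5, 2/5, 2/5).
On side AB the C-coordinate is zero; dropping P's C-weight 2/5 and renormalizing the remaining 1/5 : 2/5 gives weights 1/3, 2/3 on A, B.
Q = (1/3)·(1, -3) + (2/3)·(-4, -7) = (-7/3, -17/3).

(-7/3, -17/3)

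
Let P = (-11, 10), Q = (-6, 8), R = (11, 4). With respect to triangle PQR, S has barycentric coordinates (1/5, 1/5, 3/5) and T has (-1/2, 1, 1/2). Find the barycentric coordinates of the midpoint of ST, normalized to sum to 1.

Since both coordinate triples sum to 1, the midpoint's barycentrics are the componentwise average.
(1/5+-1/2)/2 = -3/20; similarly 3/5 and 11/20.

(-3/20, 3/5, 11/20)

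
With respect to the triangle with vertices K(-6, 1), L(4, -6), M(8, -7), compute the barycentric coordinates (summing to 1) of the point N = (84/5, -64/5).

(-4/5, 3/5, 6/5)

Signed area of the reference triangle: [KLM] = ½·((-6)·(-6−(-7)) + 4·(-7−1) + 8·(1−(-6))) = ½·(-6 − 32 + 56) = 9.
[NLM] = ½·((84/5)·(-6−(-7)) + 4·(-7−(-64/5)) + 8·(-64/5−(-6))) = ½·(84/5 + 116/5 − 272/5) = -36/5, so the K-coordinate is (-36/5)/9 = -4/5.
[KNM] = ½·((-6)·(-64/5−(-7)) + (84/5)·(-7−1) + 8·(1−(-64/5))) = ½·(174/5 − 672/5 + 552/5) = 27/5, so the L-coordinate is 3/5.
[KLN] = ½·((-6)·(-6−(-64/5)) + 4·(-64/5−1) + (84/5)·(1−(-6))) = ½·(-204/5 − 276/5 + 588/5) = 54/5, so the M-coordinate is 6/5.
Check: -4/5 + 3/5 + 6/5 = 1.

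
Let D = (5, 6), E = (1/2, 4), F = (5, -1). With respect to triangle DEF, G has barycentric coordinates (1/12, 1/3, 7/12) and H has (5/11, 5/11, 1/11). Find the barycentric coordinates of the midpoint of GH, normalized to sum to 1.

Since both coordinate triples sum to 1, the midpoint's barycentrics are the componentwise average.
(1/12+5/11)/2 = 71/264; similarly 13/33 and 89/264.

(71/264, 13/33, 89/264)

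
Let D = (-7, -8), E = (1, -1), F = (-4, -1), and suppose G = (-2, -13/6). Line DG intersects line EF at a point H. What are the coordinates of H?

Barycentric coordinates of G with respect to DEF: (1/6, 1/2, 1/3).
On side EF the D-coordinate is zero; dropping G's D-weight 1/6 and renormalizing the remaining 1/2 : 1/3 gives weights 3/5, 2/5 on E, F.
H = (3/5)·(1, -1) + (2/5)·(-4, -1) = (-1, -1).

(-1, -1)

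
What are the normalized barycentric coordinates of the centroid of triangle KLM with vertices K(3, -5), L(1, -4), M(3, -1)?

(1/3, 1/3, 1/3)

The centroid is the average of the vertices, so each weight is 1/3.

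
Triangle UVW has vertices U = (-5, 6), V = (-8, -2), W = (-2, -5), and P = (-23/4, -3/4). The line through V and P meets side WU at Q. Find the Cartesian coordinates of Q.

(-7/2, 1/2)

Barycentric coordinates of P with respect to UVW: (1/4, 1/2, 1/4).
On side WU the V-coordinate is zero; dropping P's V-weight 1/2 and renormalizing the remaining 1/4 : 1/4 gives weights 1/2, 1/2 on W, U.
Q = (1/2)·(-2, -5) + (1/2)·(-5, 6) = (-7/2, 1/2).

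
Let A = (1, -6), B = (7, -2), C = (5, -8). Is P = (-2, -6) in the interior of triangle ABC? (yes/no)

Barycentric coordinates of P: (23/14, -3/14, -3/7).
The three coordinates are positive, negative, negative; a point is interior exactly when all three are positive.

no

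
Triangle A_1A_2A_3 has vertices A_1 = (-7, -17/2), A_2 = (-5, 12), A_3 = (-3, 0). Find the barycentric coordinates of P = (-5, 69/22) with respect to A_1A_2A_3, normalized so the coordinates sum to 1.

(3/11, 5/11, 3/11)

Signed area of the reference triangle: [A_1A_2A_3] = ½·((-7)·(12−0) + (-5)·(0−(-17/2)) + (-3)·(-17/2−12)) = ½·(-84 − 85/2 + 123/2) = -65/2.
[PA_2A_3] = ½·((-5)·(12−0) + (-5)·(0−(69/22)) + (-3)·(69/22−12)) = ½·(-60 + 345/22 + 585/22) = -195/22, so the A_1-coordinate is (-195/22)/(-65/2) = 3/11.
[A_1PA_3] = ½·((-7)·(69/22−0) + (-5)·(0−(-17/2)) + (-3)·(-17/2−(69/22))) = ½·(-483/22 − 85/2 + 384/11) = -325/22, so the A_2-coordinate is 5/11.
[A_1A_2P] = ½·((-7)·(12−(69/22)) + (-5)·(69/22−(-17/2)) + (-5)·(-17/2−12)) = ½·(-1365/22 − 640/11 + 205/2) = -195/22, so the A_3-coordinate is 3/11.
Check: 3/11 + 5/11 + 3/11 = 1.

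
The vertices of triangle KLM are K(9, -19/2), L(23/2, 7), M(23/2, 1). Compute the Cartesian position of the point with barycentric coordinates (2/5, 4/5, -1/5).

(21/2, 8/5)

N = (2/5)·K + (4/5)·L + (-1/5)·M.
x-coordinate: (2/5)·9 + (4/5)·(23/2) + (-1/5)·(23/2) = 21/2.
y-coordinate: (2/5)·(-19/2) + (4/5)·7 + (-1/5)·1 = 8/5.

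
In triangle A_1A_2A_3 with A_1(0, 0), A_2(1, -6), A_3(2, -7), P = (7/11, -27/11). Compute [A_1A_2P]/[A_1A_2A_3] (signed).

[A_1A_2A_3] = ½·(0·(-6−(-7)) + 1·(-7−0) + 2·(0−(-6))) = ½·(0 − 7 + 12) = 5/2.
[A_1A_2P] = ½·(0·(-6−(-27/11)) + 1·(-27/11−0) + (7/11)·(0−(-6))) = ½·(0 − 27/11 + 42/11) = 15/22, so the ratio is (15/22)/(5/2) = 3/11.

3/11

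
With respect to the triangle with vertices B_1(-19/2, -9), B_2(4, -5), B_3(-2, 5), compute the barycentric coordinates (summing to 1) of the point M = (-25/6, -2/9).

Signed area of the reference triangle: [B_1B_2B_3] = ½·((-19/2)·(-5−5) + 4·(5−(-9)) + (-2)·(-9−(-5))) = ½·(95 + 56 + 8) = 159/2.
[MB_2B_3] = ½·((-25/6)·(-5−5) + 4·(5−(-2/9)) + (-2)·(-2/9−(-5))) = ½·(125/3 + 188/9 − 86/9) = 53/2, so the B_1-coordinate is (53/2)/(159/2) = 1/3.
[B_1MB_3] = ½·((-19/2)·(-2/9−5) + (-25/6)·(5−(-9)) + (-2)·(-9−(-2/9))) = ½·(893/18 − 175/3 + 158/9) = 53/12, so the B_2-coordinate is 1/18.
[B_1B_2M] = ½·((-19/2)·(-5−(-2/9)) + 4·(-2/9−(-9)) + (-25/6)·(-9−(-5))) = ½·(817/18 + 316/9 + 50/3) = 583/12, so the B_3-coordinate is 11/18.
Check: 1/3 + 1/18 + 11/18 = 1.

(1/3, 1/18, 11/18)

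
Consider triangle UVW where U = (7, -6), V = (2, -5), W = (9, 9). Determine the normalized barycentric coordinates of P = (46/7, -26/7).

Signed area of the reference triangle: [UVW] = ½·(7·(-5−9) + 2·(9−(-6)) + 9·(-6−(-5))) = ½·(-98 + 30 − 9) = -77/2.
[PVW] = ½·((46/7)·(-5−9) + 2·(9−(-26/7)) + 9·(-26/7−(-5))) = ½·(-92 + 178/7 + 81/7) = -55/2, so the U-coordinate is (-55/2)/(-77/2) = 5/7.
[UPW] = ½·(7·(-26/7−9) + (46/7)·(9−(-6)) + 9·(-6−(-26/7))) = ½·(-89 + 690/7 − 144/7) = -11/2, so the V-coordinate is 1/7.
[UVP] = ½·(7·(-5−(-26/7)) + 2·(-26/7−(-6)) + (46/7)·(-6−(-5))) = ½·(-9 + 32/7 − 46/7) = -11/2, so the W-coordinate is 1/7.

(5/7, 1/7, 1/7)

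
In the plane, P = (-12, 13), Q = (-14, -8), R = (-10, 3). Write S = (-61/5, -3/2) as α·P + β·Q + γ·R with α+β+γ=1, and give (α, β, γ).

Signed area of the reference triangle: [PQR] = ½·((-12)·(-8−3) + (-14)·(3−13) + (-10)·(13−(-8))) = ½·(132 + 140 − 210) = 31.
[SQR] = ½·((-61/5)·(-8−3) + (-14)·(3−(-3/2)) + (-10)·(-3/2−(-8))) = ½·(671/5 − 63 − 65) = 31/10, so the P-coordinate is (31/10)/31 = 1/10.
[PSR] = ½·((-12)·(-3/2−3) + (-61/5)·(3−13) + (-10)·(13−(-3/2))) = ½·(54 + 122 − 145) = 31/2, so the Q-coordinate is 1/2.
[PQS] = ½·((-12)·(-8−(-3/2)) + (-14)·(-3/2−13) + (-61/5)·(13−(-8))) = ½·(78 + 203 − 1281/5) = 62/5, so the R-coordinate is 2/5.

(1/10, 1/2, 2/5)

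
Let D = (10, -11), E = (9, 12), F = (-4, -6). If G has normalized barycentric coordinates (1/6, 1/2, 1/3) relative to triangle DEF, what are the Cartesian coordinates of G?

(29/6, 13/6)

G = (1/6)·D + (1/2)·E + (1/3)·F.
x-coordinate: (1/6)·10 + (1/2)·9 + (1/3)·(-4) = 29/6.
y-coordinate: (1/6)·(-11) + (1/2)·12 + (1/3)·(-6) = 13/6.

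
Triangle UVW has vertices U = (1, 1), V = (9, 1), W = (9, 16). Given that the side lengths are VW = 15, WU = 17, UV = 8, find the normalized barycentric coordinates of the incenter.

(3/8, 17/40, 1/5)

The incenter has barycentric coordinates proportional to the opposite side lengths: (15 : 17 : 8).
Normalizing by 15+17+8 = 40 gives (3/8, 17/40, 1/5).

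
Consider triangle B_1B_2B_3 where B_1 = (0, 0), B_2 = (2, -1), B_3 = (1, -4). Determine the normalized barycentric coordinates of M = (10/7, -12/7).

Signed area of the reference triangle: [B_1B_2B_3] = ½·(0·(-1−(-4)) + 2·(-4−0) + 1·(0−(-1))) = ½·(0 − 8 + 1) = -7/2.
[MB_2B_3] = ½·((10/7)·(-1−(-4)) + 2·(-4−(-12/7)) + 1·(-12/7−(-1))) = ½·(30/7 − 32/7 − 5/7) = -1/2, so the B_1-coordinate is (-1/2)/(-7/2) = 1/7.
[B_1MB_3] = ½·(0·(-12/7−(-4)) + (10/7)·(-4−0) + 1·(0−(-12/7))) = ½·(0 − 40/7 + 12/7) = -2, so the B_2-coordinate is 4/7.
[B_1B_2M] = ½·(0·(-1−(-12/7)) + 2·(-12/7−0) + (10/7)·(0−(-1))) = ½·(0 − 24/7 + 10/7) = -1, so the B_3-coordinate is 2/7.

(1/7, 4/7, 2/7)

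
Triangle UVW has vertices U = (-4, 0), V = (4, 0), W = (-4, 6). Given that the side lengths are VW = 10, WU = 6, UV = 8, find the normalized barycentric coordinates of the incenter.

The incenter has barycentric coordinates proportional to the opposite side lengths: (10 : 6 : 8).
Normalizing by 10+6+8 = 24 gives (5/12, 1/4, 1/3).

(5/12, 1/4, 1/3)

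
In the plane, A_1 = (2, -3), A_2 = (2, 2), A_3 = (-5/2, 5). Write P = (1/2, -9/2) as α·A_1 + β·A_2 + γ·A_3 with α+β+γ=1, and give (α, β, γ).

(3/2, -5/6, 1/3)

Signed area of the reference triangle: [A_1A_2A_3] = ½·(2·(2−5) + 2·(5−(-3)) + (-5/2)·(-3−2)) = ½·(-6 + 16 + 25/2) = 45/4.
[PA_2A_3] = ½·((1/2)·(2−5) + 2·(5−(-9/2)) + (-5/2)·(-9/2−2)) = ½·(-3/2 + 19 + 65/4) = 135/8, so the A_1-coordinate is (135/8)/(45/4) = 3/2.
[A_1PA_3] = ½·(2·(-9/2−5) + (1/2)·(5−(-3)) + (-5/2)·(-3−(-9/2))) = ½·(-19 + 4 − 15/4) = -75/8, so the A_2-coordinate is -5/6.
[A_1A_2P] = ½·(2·(2−(-9/2)) + 2·(-9/2−(-3)) + (1/2)·(-3−2)) = ½·(13 − 3 − 5/2) = 15/4, so the A_3-coordinate is 1/3.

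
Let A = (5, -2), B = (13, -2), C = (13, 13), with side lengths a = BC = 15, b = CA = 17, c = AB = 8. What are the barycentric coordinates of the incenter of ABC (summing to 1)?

(3/8, 17/40, 1/5)

The incenter has barycentric coordinates proportional to the opposite side lengths: (15 : 17 : 8).
Normalizing by 15+17+8 = 40 gives (3/8, 17/40, 1/5).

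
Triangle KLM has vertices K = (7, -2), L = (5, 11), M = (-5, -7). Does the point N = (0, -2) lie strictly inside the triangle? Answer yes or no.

yes

Barycentric coordinates of N: (20/83, 35/166, 91/166).
The three coordinates are positive, positive, positive; a point is interior exactly when all three are positive.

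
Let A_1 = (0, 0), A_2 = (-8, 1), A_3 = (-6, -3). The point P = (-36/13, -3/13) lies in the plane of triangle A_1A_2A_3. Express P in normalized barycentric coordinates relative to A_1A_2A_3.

Signed area of the reference triangle: [A_1A_2A_3] = ½·(0·(1−(-3)) + (-8)·(-3−0) + (-6)·(0−1)) = ½·(0 + 24 + 6) = 15.
[PA_2A_3] = ½·((-36/13)·(1−(-3)) + (-8)·(-3−(-3/13)) + (-6)·(-3/13−1)) = ½·(-144/13 + 288/13 + 96/13) = 120/13, so the A_1-coordinate is (120/13)/15 = 8/13.
[A_1PA_3] = ½·(0·(-3/13−(-3)) + (-36/13)·(-3−0) + (-6)·(0−(-3/13))) = ½·(0 + 108/13 − 18/13) = 45/13, so the A_2-coordinate is 3/13.
[A_1A_2P] = ½·(0·(1−(-3/13)) + (-8)·(-3/13−0) + (-36/13)·(0−1)) = ½·(0 + 24/13 + 36/13) = 30/13, so the A_3-coordinate is 2/13.
Check: 8/13 + 3/13 + 2/13 = 1.

(8/13, 3/13, 2/13)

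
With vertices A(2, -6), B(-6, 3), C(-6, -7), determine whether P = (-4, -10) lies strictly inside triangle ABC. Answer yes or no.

Barycentric coordinates of P: (1/4, -13/40, 43/40).
The three coordinates are positive, negative, positive; a point is interior exactly when all three are positive.

no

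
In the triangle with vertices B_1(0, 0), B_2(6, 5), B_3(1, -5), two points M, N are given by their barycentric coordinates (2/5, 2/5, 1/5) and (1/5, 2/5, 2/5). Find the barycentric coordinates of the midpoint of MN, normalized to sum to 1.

(3/10, 2/5, 3/10)

Since both coordinate triples sum to 1, the midpoint's barycentrics are the componentwise average.
(2/5+1/5)/2 = 3/10; similarly 2/5 and 3/10.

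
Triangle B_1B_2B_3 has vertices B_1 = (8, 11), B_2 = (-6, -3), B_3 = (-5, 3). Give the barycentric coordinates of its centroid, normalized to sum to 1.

The centroid is the average of the vertices, so each weight is 1/3.

(1/3, 1/3, 1/3)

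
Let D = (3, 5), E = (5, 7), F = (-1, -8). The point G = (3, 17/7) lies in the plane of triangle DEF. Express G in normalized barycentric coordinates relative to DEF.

(1/7, 4/7, 2/7)

Signed area of the reference triangle: [DEF] = ½·(3·(7−(-8)) + 5·(-8−5) + (-1)·(5−7)) = ½·(45 − 65 + 2) = -9.
[GEF] = ½·(3·(7−(-8)) + 5·(-8−(17/7)) + (-1)·(17/7−7)) = ½·(45 − 365/7 + 32/7) = -9/7, so the D-coordinate is (-9/7)/(-9) = 1/7.
[DGF] = ½·(3·(17/7−(-8)) + 3·(-8−5) + (-1)·(5−(17/7))) = ½·(219/7 − 39 − 18/7) = -36/7, so the E-coordinate is 4/7.
[DEG] = ½·(3·(7−(17/7)) + 5·(17/7−5) + 3·(5−7)) = ½·(96/7 − 90/7 − 6) = -18/7, so the F-coordinate is 2/7.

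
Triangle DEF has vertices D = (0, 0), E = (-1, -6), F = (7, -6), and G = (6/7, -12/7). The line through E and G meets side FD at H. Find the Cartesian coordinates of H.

Barycentric coordinates of G with respect to DEF: (5/7, 1/7, 1/7).
On side FD the E-coordinate is zero; dropping G's E-weight 1/7 and renormalizing the remaining 1/7 : 5/7 gives weights 1/6, 5/6 on F, D.
H = (1/6)·(7, -6) + (5/6)·(0, 0) = (7/6, -1).

(7/6, -1)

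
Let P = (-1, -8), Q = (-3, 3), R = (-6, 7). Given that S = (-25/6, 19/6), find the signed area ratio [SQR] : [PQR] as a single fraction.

[PQR] = ½·((-1)·(3−7) + (-3)·(7−(-8)) + (-6)·(-8−3)) = ½·(4 − 45 + 66) = 25/2.
[SQR] = ½·((-25/6)·(3−7) + (-3)·(7−(19/6)) + (-6)·(19/6−3)) = ½·(50/3 − 23/2 − 1) = 25/12, so the ratio is (25/12)/(25/2) = 1/6.

1/6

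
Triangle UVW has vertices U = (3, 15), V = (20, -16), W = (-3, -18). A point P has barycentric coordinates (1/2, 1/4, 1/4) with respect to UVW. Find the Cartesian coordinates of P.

P = (1/2)·U + (1/4)·V + (1/4)·W.
x-coordinate: (1/2)·3 + (1/4)·20 + (1/4)·(-3) = 23/4.
y-coordinate: (1/2)·15 + (1/4)·(-16) + (1/4)·(-18) = -1.

(23/4, -1)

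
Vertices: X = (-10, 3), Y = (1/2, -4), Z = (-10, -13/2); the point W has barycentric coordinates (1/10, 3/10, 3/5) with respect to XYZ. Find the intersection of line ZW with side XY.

Line ZW meets XY where the Z-coordinate vanishes; zeroing W's Z-weight and renormalizing leaves X, Y-weights 1/10 : 3/10 → (1/4, 3/4).
So V = (1/4)·X + (3/4)·Y = (-17/8, -9/4).

(-17/8, -9/4)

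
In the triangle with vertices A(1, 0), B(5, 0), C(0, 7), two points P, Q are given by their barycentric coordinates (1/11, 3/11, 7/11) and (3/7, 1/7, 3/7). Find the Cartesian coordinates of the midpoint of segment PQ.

Barycentric coordinates of the midpoint are the average: (20/77, 16/77, 41/77).
Converting: (20/77)·A + (16/77)·B + (41/77)·C = (100/77, 41/11).

(100/77, 41/11)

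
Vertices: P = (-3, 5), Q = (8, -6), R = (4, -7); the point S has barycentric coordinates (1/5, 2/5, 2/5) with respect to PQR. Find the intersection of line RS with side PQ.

(13/3, -7/3)

Line RS meets PQ where the R-coordinate vanishes; zeroing S's R-weight and renormalizing leaves P, Q-weights 1/5 : 2/5 → (1/3, 2/3).
So T = (1/3)·P + (2/3)·Q = (13/3, -7/3).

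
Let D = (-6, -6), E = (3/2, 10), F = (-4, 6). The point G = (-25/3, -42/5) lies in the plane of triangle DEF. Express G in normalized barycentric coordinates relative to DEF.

Signed area of the reference triangle: [DEF] = ½·((-6)·(10−6) + (3/2)·(6−(-6)) + (-4)·(-6−10)) = ½·(-24 + 18 + 64) = 29.
[GEF] = ½·((-25/3)·(10−6) + (3/2)·(6−(-42/5)) + (-4)·(-42/5−10)) = ½·(-100/3 + 108/5 + 368/5) = 464/15, so the D-coordinate is (464/15)/29 = 16/15.
[DGF] = ½·((-6)·(-42/5−6) + (-25/3)·(6−(-6)) + (-4)·(-6−(-42/5))) = ½·(432/5 − 100 − 48/5) = -58/5, so the E-coordinate is -2/5.
[DEG] = ½·((-6)·(10−(-42/5)) + (3/2)·(-42/5−(-6)) + (-25/3)·(-6−10)) = ½·(-552/5 − 18/5 + 400/3) = 29/3, so the F-coordinate is 1/3.

(16/15, -2/5, 1/3)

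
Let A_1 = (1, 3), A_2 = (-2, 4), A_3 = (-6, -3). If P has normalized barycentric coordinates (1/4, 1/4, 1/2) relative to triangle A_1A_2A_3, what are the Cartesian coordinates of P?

(-13/4, 1/4)

P = (1/4)·A_1 + (1/4)·A_2 + (1/2)·A_3.
x-coordinate: (1/4)·1 + (1/4)·(-2) + (1/2)·(-6) = -13/4.
y-coordinate: (1/4)·3 + (1/4)·4 + (1/2)·(-3) = 1/4.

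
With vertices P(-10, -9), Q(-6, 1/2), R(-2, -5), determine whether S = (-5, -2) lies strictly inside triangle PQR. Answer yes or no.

Barycentric coordinates of S: (3/40, 3/5, 13/40).
The three coordinates are positive, positive, positive; a point is interior exactly when all three are positive.

yes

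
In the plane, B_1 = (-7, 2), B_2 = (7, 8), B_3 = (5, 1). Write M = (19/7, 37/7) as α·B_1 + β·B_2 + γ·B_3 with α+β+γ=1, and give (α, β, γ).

(2/7, 4/7, 1/7)

Signed area of the reference triangle: [B_1B_2B_3] = ½·((-7)·(8−1) + 7·(1−2) + 5·(2−8)) = ½·(-49 − 7 − 30) = -43.
[MB_2B_3] = ½·((19/7)·(8−1) + 7·(1−(37/7)) + 5·(37/7−8)) = ½·(19 − 30 − 95/7) = -86/7, so the B_1-coordinate is (-86/7)/(-43) = 2/7.
[B_1MB_3] = ½·((-7)·(37/7−1) + (19/7)·(1−2) + 5·(2−(37/7))) = ½·(-30 − 19/7 − 115/7) = -172/7, so the B_2-coordinate is 4/7.
[B_1B_2M] = ½·((-7)·(8−(37/7)) + 7·(37/7−2) + (19/7)·(2−8)) = ½·(-19 + 23 − 114/7) = -43/7, so the B_3-coordinate is 1/7.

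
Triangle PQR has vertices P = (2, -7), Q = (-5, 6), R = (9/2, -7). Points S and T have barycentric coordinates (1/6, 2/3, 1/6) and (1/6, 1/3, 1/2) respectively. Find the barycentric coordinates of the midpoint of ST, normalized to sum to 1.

Since both coordinate triples sum to 1, the midpoint's barycentrics are the componentwise average.
(1/6+1/6)/2 = 1/6; similarly 1/2 and 1/3.

(1/6, 1/2, 1/3)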